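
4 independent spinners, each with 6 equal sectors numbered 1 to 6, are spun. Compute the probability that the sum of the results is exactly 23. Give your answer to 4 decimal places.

There are 6^4 = 1296 equally likely outcomes.
The number of ordered 4-tuples from {1,…,6} summing to 23 is 4.
P(sum = 23) = 4/1296 = 1/324 ≈ 0.0031.

0.0031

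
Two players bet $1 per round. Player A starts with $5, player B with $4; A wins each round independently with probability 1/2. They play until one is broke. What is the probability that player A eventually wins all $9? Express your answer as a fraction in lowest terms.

5/9

With a fair step, P(i) = ½P(i−1) + ½P(i+1) with P(0)=0, P(9)=1 has the linear solution P(i) = i/9.
P(5) = 5/9.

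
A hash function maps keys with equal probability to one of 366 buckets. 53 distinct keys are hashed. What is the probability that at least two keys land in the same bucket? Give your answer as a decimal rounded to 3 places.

It's easier to compute the probability that all 53 are distinct.
P(all distinct) = 366/366 · 365/366 · ··· · 314/366 ≈ 0.019.
So the probability of at least one match is 1 − 0.019 = 0.981.

0.981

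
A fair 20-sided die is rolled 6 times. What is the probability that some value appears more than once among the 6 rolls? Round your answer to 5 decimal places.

P(all 6 different) = 20/20 · 19/20 · ··· · 15/20 ≈ 0.43605.
P(at least two equal) = 1 − 0.43605 = 0.56395.

0.56395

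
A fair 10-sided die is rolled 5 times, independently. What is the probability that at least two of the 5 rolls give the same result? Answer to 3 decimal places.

0.698

P(all 5 different) = 10/10 · 9/10 · ··· · 6/10 ≈ 0.302.
P(at least two equal) = 1 − 0.302 = 0.698.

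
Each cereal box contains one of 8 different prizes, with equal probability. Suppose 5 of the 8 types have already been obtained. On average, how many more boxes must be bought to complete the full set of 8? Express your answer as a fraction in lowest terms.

44/3

Starting from 5 distinct types, each trial gives a new one with probability (8−i)/8 when i types are held, so the wait for the next new type is 8/(8−i).
E = 8/3 + 8/2 + 8/1 = 44/3.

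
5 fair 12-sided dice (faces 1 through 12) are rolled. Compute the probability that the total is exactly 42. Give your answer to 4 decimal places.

There are 12^5 = 248832 equally likely outcomes.
The number of ordered 5-tuples from {1,…,12} summing to 42 is 6265.
P(sum = 42) = 6265/248832 ≈ 0.0252.

0.0252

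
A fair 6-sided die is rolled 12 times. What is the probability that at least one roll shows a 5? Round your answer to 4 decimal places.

P(no roll shows a 5) = (5/6)^12 ≈ 0.1122.
P(at least one) = 1 − 0.1122 = 0.8878.

0.8878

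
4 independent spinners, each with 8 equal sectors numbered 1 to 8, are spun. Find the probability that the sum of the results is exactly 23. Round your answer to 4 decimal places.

There are 8^4 = 4096 equally likely outcomes.
The number of ordered 4-tuples from {1,…,8} summing to 23 is 204.
P(sum = 23) = 204/4096 = 51/1024 ≈ 0.0498.

0.0498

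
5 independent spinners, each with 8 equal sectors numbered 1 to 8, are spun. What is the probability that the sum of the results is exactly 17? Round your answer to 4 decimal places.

There are 8^5 = 32768 equally likely outcomes.
The number of ordered 5-tuples from {1,…,8} summing to 17 is 1470.
P(sum = 17) = 1470/32768 = 735/16384 ≈ 0.0449.

0.0449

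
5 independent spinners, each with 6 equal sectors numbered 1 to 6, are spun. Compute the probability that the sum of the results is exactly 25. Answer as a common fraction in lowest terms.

There are 6^5 = 7776 equally likely outcomes.
The number of ordered 5-tuples from {1,…,6} summing to 25 is 126.
P(sum = 25) = 126/7776 = 7/432.

7/432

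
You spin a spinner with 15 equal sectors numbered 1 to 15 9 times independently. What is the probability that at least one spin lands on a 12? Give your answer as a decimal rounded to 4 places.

0.4626

P(no spin lands on a 12) = (14/15)^9 ≈ 0.5374.
P(at least one) = 1 − 0.5374 = 0.4626.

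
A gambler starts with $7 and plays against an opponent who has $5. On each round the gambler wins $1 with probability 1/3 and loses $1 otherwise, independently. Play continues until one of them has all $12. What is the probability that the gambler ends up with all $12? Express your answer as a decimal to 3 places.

Let r = q/p = (2/3)/(1/3) = 2. The recurrence P(i) = p·P(i+1) + q·P(i−1) with P(0)=0, P(12)=1 gives P(i) = (1 − r^i)/(1 − r^12).
P(7) = (1 − (2)^7) / (1 − (2)^12) = 127/4095 ≈ 0.031.

0.031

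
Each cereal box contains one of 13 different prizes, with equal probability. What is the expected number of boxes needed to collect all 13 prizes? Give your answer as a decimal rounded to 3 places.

After i distinct types are collected, each trial gives a new one with probability (13−i)/13, so the expected wait for the next new type is 13/(13−i).
E = 13/13 + 13/12 + 13/11 + 13/10 + 13/9 + 13/8 + 13/7 + 13/6 + 13/5 + 13/4 + 13/3 + 13/2 + 13/1 = 1145993/27720 ≈ 41.342.

41.342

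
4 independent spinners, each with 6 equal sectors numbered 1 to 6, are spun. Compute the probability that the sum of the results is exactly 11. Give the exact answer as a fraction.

13/162

There are 6^4 = 1296 equally likely outcomes.
The number of ordered 4-tuples from {1,…,6} summing to 11 is 104.
P(sum = 11) = 104/1296 = 13/162.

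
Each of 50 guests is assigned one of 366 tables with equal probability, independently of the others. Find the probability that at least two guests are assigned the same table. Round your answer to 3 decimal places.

0.970

It's easier to compute the probability that all 50 are distinct.
P(all distinct) = 366/366 · 365/366 · ··· · 317/366 ≈ 0.030.
So the probability of at least one match is 1 − 0.030 = 0.970.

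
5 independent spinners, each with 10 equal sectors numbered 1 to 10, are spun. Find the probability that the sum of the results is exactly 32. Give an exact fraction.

121/2500

There are 10^5 = 100000 equally likely outcomes.
The number of ordered 5-tuples from {1,…,10} summing to 32 is 4840.
P(sum = 32) = 4840/100000 = 121/2500.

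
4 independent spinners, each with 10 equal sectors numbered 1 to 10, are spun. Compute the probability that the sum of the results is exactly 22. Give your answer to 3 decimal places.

There are 10^4 = 10000 equally likely outcomes.
The number of ordered 4-tuples from {1,…,10} summing to 22 is 670.
P(sum = 22) = 670/10000 = 67/1000 ≈ 0.067.

0.067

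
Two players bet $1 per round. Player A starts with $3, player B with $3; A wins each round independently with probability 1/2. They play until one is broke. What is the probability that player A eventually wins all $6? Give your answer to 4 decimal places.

With a fair step, P(i) = ½P(i−1) + ½P(i+1) with P(0)=0, P(6)=1 has the linear solution P(i) = i/6.
P(3) = 3/6 = 1/2 ≈ 0.5000.

0.5000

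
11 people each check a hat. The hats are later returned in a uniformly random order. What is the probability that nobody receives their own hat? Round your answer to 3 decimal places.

0.368

This is the derangement probability: permutations of 11 with no fixed point.
D(11) = 11! · (1 − 1/1! + 1/2! − ··· + (−1)^11/11!) = 14684570.
P = 14684570/39916800 = 1468457/3991680 ≈ 0.368.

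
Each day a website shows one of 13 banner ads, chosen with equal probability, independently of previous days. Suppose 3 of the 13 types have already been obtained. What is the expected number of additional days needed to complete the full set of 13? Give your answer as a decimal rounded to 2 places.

38.08

Starting from 3 distinct types, each trial gives a new one with probability (13−i)/13 when i types are held, so the wait for the next new type is 13/(13−i).
E = 13/10 + 13/9 + 13/8 + 13/7 + 13/6 + 13/5 + 13/4 + 13/3 + 13/2 + 13/1 = 95953/2520 ≈ 38.08.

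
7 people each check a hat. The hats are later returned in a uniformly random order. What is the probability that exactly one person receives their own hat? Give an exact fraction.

53/144

Choose which one is fixed: C(7,1) = 7 ways.
The remaining 6 must have no fixed point: D(6) = 265.
P = 7·265/5040 = 53/144.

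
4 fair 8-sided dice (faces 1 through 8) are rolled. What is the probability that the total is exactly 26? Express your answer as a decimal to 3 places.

0.021

There are 8^4 = 4096 equally likely outcomes.
The number of ordered 4-tuples from {1,…,8} summing to 26 is 84.
P(sum = 26) = 84/4096 = 21/1024 ≈ 0.021.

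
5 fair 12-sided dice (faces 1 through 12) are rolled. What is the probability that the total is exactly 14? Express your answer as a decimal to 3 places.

0.003

There are 12^5 = 248832 equally likely outcomes.
The number of ordered 5-tuples from {1,…,12} summing to 14 is 715.
P(sum = 14) = 715/248832 ≈ 0.003.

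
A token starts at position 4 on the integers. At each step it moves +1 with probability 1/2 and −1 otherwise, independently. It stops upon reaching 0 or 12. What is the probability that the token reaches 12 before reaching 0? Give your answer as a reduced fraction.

With a fair step, P(i) = ½P(i−1) + ½P(i+1) with P(0)=0, P(12)=1 has the linear solution P(i) = i/12.
P(4) = 4/12 = 1/3.

1/3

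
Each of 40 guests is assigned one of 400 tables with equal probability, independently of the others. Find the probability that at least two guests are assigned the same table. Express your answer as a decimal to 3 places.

0.867

It's easier to compute the probability that all 40 are distinct.
P(all distinct) = 400/400 · 399/400 · ··· · 361/400 ≈ 0.133.
So the probability of at least one match is 1 − 0.133 = 0.867.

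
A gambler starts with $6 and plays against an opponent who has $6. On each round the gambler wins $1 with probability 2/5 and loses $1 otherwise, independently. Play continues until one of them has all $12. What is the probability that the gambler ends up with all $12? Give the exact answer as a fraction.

64/793

Let r = q/p = (3/5)/(2/5) = 3/2. The recurrence P(i) = p·P(i+1) + q·P(i−1) with P(0)=0, P(12)=1 gives P(i) = (1 − r^i)/(1 − r^12).
P(6) = (1 − (3/2)^6) / (1 − (3/2)^12) = 64/793.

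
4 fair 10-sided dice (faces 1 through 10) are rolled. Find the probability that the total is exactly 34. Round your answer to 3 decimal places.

0.008

There are 10^4 = 10000 equally likely outcomes.
The number of ordered 4-tuples from {1,…,10} summing to 34 is 84.
P(sum = 34) = 84/10000 = 21/2500 ≈ 0.008.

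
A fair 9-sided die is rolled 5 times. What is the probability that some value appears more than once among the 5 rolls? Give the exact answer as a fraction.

1627/2187

P(all 5 different) = 9/9 · 8/9 · ··· · 5/9 = 560/2187.
P(at least two equal) = 1 − 560/2187 = 1627/2187.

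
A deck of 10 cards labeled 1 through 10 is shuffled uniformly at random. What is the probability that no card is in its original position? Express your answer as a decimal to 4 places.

This is the derangement probability: permutations of 10 with no fixed point.
D(10) = 10! · (1 − 1/1! + 1/2! − ··· + (−1)^10/10!) = 1334961.
P = 1334961/3628800 = 16481/44800 ≈ 0.3679.

0.3679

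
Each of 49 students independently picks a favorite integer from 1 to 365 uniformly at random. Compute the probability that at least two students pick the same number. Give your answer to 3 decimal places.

It's easier to compute the probability that all 49 are distinct.
P(all distinct) = 365/365 · 364/365 · ··· · 317/365 ≈ 0.034.
So the probability of at least one match is 1 − 0.034 = 0.966.

0.966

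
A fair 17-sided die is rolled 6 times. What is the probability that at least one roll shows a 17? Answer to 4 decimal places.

P(no roll shows a 17) = (16/17)^6 ≈ 0.6951.
P(at least one) = 1 − 0.6951 = 0.3049.

0.3049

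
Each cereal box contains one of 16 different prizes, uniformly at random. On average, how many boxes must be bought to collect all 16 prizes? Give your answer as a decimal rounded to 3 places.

After i distinct types are collected, each trial gives a new one with probability (16−i)/16, so the expected wait for the next new type is 16/(16−i).
E = 16/16 + 16/15 + 16/14 + 16/13 + 16/12 + 16/11 + 16/10 + 16/9 + 16/8 + 16/7 + 16/6 + 16/5 + 16/4 + 16/3 + 16/2 + 16/1 = 2436559/45045 ≈ 54.092.

54.092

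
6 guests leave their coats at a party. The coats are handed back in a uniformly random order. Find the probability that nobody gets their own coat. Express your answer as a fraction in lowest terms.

53/144

This is the derangement probability: permutations of 6 with no fixed point.
D(6) = 6! · (1 − 1/1! + 1/2! − ··· + (−1)^6/6!) = 265.
P = 265/720 = 53/144.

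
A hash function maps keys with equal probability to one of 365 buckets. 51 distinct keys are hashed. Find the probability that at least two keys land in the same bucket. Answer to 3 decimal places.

It's easier to compute the probability that all 51 are distinct.
P(all distinct) = 365/365 · 364/365 · ··· · 315/365 ≈ 0.026.
So the probability of at least one match is 1 − 0.026 = 0.974.

0.974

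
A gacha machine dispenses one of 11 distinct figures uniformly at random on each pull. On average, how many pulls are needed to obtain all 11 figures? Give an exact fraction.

After i distinct types are collected, each trial gives a new one with probability (11−i)/11, so the expected wait for the next new type is 11/(11−i).
E = 11/11 + 11/10 + 11/9 + 11/8 + 11/7 + 11/6 + 11/5 + 11/4 + 11/3 + 11/2 + 11/1 = 83711/2520.

83711/2520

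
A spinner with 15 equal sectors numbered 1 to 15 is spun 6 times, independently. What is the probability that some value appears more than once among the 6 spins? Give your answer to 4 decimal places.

0.6836

P(all 6 different) = 15/15 · 14/15 · ··· · 10/15 ≈ 0.3164.
P(at least two equal) = 1 − 0.3164 = 0.6836.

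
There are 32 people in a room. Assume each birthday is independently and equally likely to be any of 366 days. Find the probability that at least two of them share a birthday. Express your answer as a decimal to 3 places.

0.752

It's easier to compute the probability that all 32 are distinct.
P(all distinct) = 366/366 · 365/366 · ··· · 335/366 ≈ 0.248.
So the probability of at least one match is 1 − 0.248 = 0.752.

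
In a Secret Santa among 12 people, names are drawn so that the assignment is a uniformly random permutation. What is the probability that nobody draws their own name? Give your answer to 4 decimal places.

0.3679

This is the derangement probability: permutations of 12 with no fixed point.
D(12) = 12! · (1 − 1/1! + 1/2! − ··· + (−1)^12/12!) = 176214841.
P = 176214841/479001600 = 16019531/43545600 ≈ 0.3679.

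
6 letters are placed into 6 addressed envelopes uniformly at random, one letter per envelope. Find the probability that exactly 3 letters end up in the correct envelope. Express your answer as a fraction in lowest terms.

Choose which 3 of the 6 are fixed: C(6,3) = 20 ways.
The remaining 3 must have no fixed point: D(3) = 2.
P = 20·2/720 = 1/18.

1/18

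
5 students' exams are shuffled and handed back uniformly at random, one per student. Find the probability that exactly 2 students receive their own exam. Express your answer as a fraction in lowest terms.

Choose which 2 of the 5 are fixed: C(5,2) = 10 ways.
The remaining 3 must have no fixed point: D(3) = 2.
P = 10·2/120 = 1/6.

1/6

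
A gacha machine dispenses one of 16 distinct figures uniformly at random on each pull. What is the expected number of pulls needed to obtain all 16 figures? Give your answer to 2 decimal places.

54.09

After i distinct types are collected, each trial gives a new one with probability (16−i)/16, so the expected wait for the next new type is 16/(16−i).
E = 16/16 + 16/15 + 16/14 + 16/13 + 16/12 + 16/11 + 16/10 + 16/9 + 16/8 + 16/7 + 16/6 + 16/5 + 16/4 + 16/3 + 16/2 + 16/1 = 2436559/45045 ≈ 54.09.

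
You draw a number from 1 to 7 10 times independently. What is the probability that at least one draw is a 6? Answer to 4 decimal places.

P(no draw is a 6) = (6/7)^10 ≈ 0.2141.
P(at least one) = 1 − 0.2141 = 0.7859.

0.7859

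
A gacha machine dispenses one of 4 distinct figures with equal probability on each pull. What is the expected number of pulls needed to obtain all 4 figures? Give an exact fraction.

After i distinct types are collected, each trial gives a new one with probability (4−i)/4, so the expected wait for the next new type is 4/(4−i).
E = 4/4 + 4/3 + 4/2 + 4/1 = 25/3.

25/3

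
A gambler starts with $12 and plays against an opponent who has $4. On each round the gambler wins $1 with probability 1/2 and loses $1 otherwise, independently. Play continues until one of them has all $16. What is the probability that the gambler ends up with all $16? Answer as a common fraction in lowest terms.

3/4

With a fair step, P(i) = ½P(i−1) + ½P(i+1) with P(0)=0, P(16)=1 has the linear solution P(i) = i/16.
P(12) = 12/16 = 3/4.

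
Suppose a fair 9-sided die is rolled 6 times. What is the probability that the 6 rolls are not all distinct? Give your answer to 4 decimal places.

0.8862

P(all 6 different) = 9/9 · 8/9 · ··· · 4/9 ≈ 0.1138.
P(at least two equal) = 1 − 0.1138 = 0.8862.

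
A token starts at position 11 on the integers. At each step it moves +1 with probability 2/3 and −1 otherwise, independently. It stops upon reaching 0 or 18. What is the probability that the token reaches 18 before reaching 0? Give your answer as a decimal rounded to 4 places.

Let r = q/p = (1/3)/(2/3) = 1/2. The recurrence P(i) = p·P(i+1) + q·P(i−1) with P(0)=0, P(18)=1 gives P(i) = (1 − r^i)/(1 − r^18).
P(11) = (1 − (1/2)^11) / (1 − (1/2)^18) = 262016/262143 ≈ 0.9995.

0.9995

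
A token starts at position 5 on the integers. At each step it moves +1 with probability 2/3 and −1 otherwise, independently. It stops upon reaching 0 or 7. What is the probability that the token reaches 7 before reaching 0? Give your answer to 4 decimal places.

0.9764

Let r = q/p = (1/3)/(2/3) = 1/2. The recurrence P(i) = p·P(i+1) + q·P(i−1) with P(0)=0, P(7)=1 gives P(i) = (1 − r^i)/(1 − r^7).
P(5) = (1 − (1/2)^5) / (1 − (1/2)^7) = 124/127 ≈ 0.9764.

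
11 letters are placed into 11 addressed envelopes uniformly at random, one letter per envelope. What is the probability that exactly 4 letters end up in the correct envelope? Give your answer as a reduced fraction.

Choose which 4 of the 11 are fixed: C(11,4) = 330 ways.
The remaining 7 must have no fixed point: D(7) = 1854.
P = 330·1854/39916800 = 103/6720.

103/6720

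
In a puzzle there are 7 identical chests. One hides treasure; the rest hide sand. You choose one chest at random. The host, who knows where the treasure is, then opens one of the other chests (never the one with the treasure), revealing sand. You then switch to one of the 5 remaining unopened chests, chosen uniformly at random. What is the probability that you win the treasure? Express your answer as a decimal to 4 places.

0.1714

Your original chest holds the treasure with probability 1/7, so the other 6 collectively hold it with probability 6/7.
The host can always find an empty chest to open, so this doesn't change that 6/7; it is now spread over the 5 remaining unopened chests.
P(win by switching) = (6/7) · (1/5) = 6/35 ≈ 0.1714.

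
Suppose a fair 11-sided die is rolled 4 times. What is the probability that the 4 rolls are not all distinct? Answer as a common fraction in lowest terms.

611/1331

P(all 4 different) = 11/11 · 10/11 · ··· · 8/11 = 720/1331.
P(at least two equal) = 1 − 720/1331 = 611/1331.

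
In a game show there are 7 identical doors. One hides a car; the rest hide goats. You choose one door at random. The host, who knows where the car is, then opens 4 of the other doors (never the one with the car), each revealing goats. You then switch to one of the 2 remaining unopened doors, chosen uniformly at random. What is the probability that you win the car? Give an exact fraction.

Your original door holds the car with probability 1/7, so the other 6 collectively hold it with probability 6/7.
The host can always find 4 empty doors to open, so the reveals don't change that 6/7; it is now spread over the 2 remaining unopened doors.
P(win by switching) = (6/7) · (1/2) = 3/7.

3/7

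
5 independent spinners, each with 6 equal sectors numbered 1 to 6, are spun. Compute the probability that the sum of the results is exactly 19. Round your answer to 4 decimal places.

0.0945

There are 6^5 = 7776 equally likely outcomes.
The number of ordered 5-tuples from {1,…,6} summing to 19 is 735.
P(sum = 19) = 735/7776 = 245/2592 ≈ 0.0945.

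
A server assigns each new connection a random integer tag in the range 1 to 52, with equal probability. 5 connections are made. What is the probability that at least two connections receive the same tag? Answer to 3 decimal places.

It's easier to compute the probability that all 5 are distinct.
P(all distinct) = 52/52 · 51/52 · ··· · 48/52 ≈ 0.820.
So the probability of at least one match is 1 − 0.820 = 0.180.

0.180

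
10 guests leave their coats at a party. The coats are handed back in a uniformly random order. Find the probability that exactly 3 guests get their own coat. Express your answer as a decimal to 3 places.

Choose which 3 of the 10 are fixed: C(10,3) = 120 ways.
The remaining 7 must have no fixed point: D(7) = 1854.
P = 120·1854/3628800 = 103/1680 ≈ 0.061.

0.061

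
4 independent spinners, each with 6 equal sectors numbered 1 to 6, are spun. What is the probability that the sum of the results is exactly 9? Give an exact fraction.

There are 6^4 = 1296 equally likely outcomes.
The number of ordered 4-tuples from {1,…,6} summing to 9 is 56.
P(sum = 9) = 56/1296 = 7/162.

7/162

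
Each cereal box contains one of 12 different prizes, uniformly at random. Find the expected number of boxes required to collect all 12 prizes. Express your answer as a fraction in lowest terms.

After i distinct types are collected, each trial gives a new one with probability (12−i)/12, so the expected wait for the next new type is 12/(12−i).
E = 12/12 + 12/11 + 12/10 + 12/9 + 12/8 + 12/7 + 12/6 + 12/5 + 12/4 + 12/3 + 12/2 + 12/1 = 86021/2310.

86021/2310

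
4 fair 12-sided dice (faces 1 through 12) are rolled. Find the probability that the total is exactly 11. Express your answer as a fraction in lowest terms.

5/864

There are 12^4 = 20736 equally likely outcomes.
The number of ordered 4-tuples from {1,…,12} summing to 11 is 120.
P(sum = 11) = 120/20736 = 5/864.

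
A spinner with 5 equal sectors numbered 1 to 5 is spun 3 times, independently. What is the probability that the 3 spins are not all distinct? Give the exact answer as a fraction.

13/25

P(all 3 different) = 5/5 · 4/5 · ··· · 3/5 = 12/25.
P(at least two equal) = 1 − 12/25 = 13/25.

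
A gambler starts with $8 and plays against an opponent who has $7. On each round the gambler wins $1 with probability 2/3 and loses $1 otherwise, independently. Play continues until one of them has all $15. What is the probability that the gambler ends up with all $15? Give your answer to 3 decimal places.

0.996

Let r = q/p = (1/3)/(2/3) = 1/2. The recurrence P(i) = p·P(i+1) + q·P(i−1) with P(0)=0, P(15)=1 gives P(i) = (1 − r^i)/(1 − r^15).
P(8) = (1 − (1/2)^8) / (1 − (1/2)^15) = 32640/32767 ≈ 0.996.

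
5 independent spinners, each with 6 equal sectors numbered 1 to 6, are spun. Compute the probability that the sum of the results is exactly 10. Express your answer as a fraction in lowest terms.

There are 6^5 = 7776 equally likely outcomes.
The number of ordered 5-tuples from {1,…,6} summing to 10 is 126.
P(sum = 10) = 126/7776 = 7/432.

7/432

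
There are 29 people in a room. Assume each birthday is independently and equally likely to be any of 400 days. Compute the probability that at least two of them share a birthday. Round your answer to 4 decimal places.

It's easier to compute the probability that all 29 are distinct.
P(all distinct) = 400/400 · 399/400 · ··· · 372/400 ≈ 0.3535.
So the probability of at least one match is 1 − 0.3535 = 0.6465.

0.6465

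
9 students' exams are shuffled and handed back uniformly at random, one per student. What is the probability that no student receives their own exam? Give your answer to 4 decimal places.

This is the derangement probability: permutations of 9 with no fixed point.
D(9) = 9! · (1 − 1/1! + 1/2! − ··· + (−1)^9/9!) = 133496.
P = 133496/362880 = 16687/45360 ≈ 0.3679.

0.3679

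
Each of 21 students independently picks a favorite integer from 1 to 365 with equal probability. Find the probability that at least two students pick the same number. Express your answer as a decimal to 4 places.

0.4437

It's easier to compute the probability that all 21 are distinct.
P(all distinct) = 365/365 · 364/365 · ··· · 345/365 ≈ 0.5563.
So the probability of at least one match is 1 − 0.5563 = 0.4437.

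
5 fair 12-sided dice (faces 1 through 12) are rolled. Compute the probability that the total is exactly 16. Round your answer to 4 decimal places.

0.0055

There are 12^5 = 248832 equally likely outcomes.
The number of ordered 5-tuples from {1,…,12} summing to 16 is 1365.
P(sum = 16) = 1365/248832 = 455/82944 ≈ 0.0055.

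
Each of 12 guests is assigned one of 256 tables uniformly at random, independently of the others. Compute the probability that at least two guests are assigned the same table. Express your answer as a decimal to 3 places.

It's easier to compute the probability that all 12 are distinct.
P(all distinct) = 256/256 · 255/256 · ··· · 245/256 ≈ 0.770.
So the probability of at least one match is 1 − 0.770 = 0.230.

0.230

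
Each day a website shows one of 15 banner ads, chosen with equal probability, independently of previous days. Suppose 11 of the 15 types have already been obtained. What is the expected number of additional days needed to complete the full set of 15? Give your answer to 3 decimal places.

Starting from 11 distinct types, each trial gives a new one with probability (15−i)/15 when i types are held, so the wait for the next new type is 15/(15−i).
E = 15/4 + 15/3 + 15/2 + 15/1 = 125/4 ≈ 31.250.

31.250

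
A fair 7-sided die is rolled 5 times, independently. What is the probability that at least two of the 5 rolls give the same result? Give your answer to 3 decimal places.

P(all 5 different) = 7/7 · 6/7 · ··· · 3/7 ≈ 0.150.
P(at least two equal) = 1 − 0.150 = 0.850.

0.850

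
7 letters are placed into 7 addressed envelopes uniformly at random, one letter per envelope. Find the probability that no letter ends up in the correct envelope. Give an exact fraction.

This is the derangement probability: permutations of 7 with no fixed point.
D(7) = 7! · (1 − 1/1! + 1/2! − ··· + (−1)^7/7!) = 1854.
P = 1854/5040 = 103/280.

103/280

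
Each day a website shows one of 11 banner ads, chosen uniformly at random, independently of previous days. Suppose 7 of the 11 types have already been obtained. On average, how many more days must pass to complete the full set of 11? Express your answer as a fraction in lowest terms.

275/12

Starting from 7 distinct types, each trial gives a new one with probability (11−i)/11 when i types are held, so the wait for the next new type is 11/(11−i).
E = 11/4 + 11/3 + 11/2 + 11/1 = 275/12.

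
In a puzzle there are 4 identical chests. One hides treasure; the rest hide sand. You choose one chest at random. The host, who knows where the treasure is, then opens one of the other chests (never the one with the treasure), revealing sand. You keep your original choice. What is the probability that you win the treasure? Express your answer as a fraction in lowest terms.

The host can always open an empty chest regardless of your choice, so this gives no information about your original chest.
P(win by staying) = 1/4.

1/4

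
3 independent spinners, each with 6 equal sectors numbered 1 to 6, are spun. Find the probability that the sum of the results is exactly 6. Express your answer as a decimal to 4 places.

0.0463

There are 6^3 = 216 equally likely outcomes.
The number of ordered 3-tuples from {1,…,6} summing to 6 is 10.
P(sum = 6) = 10/216 = 5/108 ≈ 0.0463.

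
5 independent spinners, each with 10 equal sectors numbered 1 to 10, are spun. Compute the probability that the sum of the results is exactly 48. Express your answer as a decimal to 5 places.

0.00015

There are 10^5 = 100000 equally likely outcomes.
The number of ordered 5-tuples from {1,…,10} summing to 48 is 15.
P(sum = 48) = 15/100000 = 3/20000 ≈ 0.00015.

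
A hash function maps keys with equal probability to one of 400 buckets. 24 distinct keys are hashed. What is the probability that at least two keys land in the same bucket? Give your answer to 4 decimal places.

0.5054

It's easier to compute the probability that all 24 are distinct.
P(all distinct) = 400/400 · 399/400 · ··· · 377/400 ≈ 0.4946.
So the probability of at least one match is 1 − 0.4946 = 0.5054.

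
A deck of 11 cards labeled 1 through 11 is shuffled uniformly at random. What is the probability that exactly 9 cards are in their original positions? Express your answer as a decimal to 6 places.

Choose which 9 of the 11 are fixed: C(11,9) = 55 ways.
The remaining 2 must have no fixed point: D(2) = 1.
P = 55·1/39916800 = 1/725760 ≈ 0.000001.

0.000001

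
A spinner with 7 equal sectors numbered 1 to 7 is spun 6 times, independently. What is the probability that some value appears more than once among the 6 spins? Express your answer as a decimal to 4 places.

0.9572

P(all 6 different) = 7/7 · 6/7 · ··· · 2/7 ≈ 0.0428.
P(at least two equal) = 1 − 0.0428 = 0.9572.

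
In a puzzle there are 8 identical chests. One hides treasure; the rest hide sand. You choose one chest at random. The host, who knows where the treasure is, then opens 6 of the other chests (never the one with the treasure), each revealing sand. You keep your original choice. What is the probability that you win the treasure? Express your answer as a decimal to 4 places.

The host can always open 6 empty chests regardless of your choice, so the reveals give no information about your original chest.
P(win by staying) = 1/8 ≈ 0.1250.

0.1250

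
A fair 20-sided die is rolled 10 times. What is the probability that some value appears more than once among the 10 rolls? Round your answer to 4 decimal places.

0.9345

P(all 10 different) = 20/20 · 19/20 · ··· · 11/20 ≈ 0.0655.
P(at least two equal) = 1 − 0.0655 = 0.9345.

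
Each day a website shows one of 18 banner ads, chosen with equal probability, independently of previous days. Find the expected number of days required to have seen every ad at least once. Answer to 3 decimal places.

After i distinct types are collected, each trial gives a new one with probability (18−i)/18, so the expected wait for the next new type is 18/(18−i).
E = 18/18 + 18/17 + 18/16 + 18/15 + 18/14 + 18/13 + 18/12 + 18/11 + 18/10 + 18/9 + 18/8 + 18/7 + 18/6 + 18/5 + 18/4 + 18/3 + 18/2 + 18/1 = 42822903/680680 ≈ 62.912.

62.912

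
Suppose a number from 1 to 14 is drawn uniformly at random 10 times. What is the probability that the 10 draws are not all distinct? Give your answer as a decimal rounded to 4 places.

P(all 10 different) = 14/14 · 13/14 · ··· · 5/14 ≈ 0.0126.
P(at least two equal) = 1 − 0.0126 = 0.9874.

0.9874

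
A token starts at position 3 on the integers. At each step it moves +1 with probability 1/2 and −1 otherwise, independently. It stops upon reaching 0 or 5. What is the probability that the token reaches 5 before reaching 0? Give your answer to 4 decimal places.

With a fair step, P(i) = ½P(i−1) + ½P(i+1) with P(0)=0, P(5)=1 has the linear solution P(i) = i/5.
P(3) = 3/5 ≈ 0.6000.

0.6000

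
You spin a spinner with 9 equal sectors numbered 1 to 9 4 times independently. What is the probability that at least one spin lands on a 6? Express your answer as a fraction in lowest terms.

2465/6561

P(no spin lands on a 6) = (8/9)^4 = 4096/6561.
P(at least one) = 1 − 4096/6561 = 2465/6561.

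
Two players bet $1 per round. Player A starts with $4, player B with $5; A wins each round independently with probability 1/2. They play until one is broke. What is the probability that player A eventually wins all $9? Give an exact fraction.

4/9

With a fair step, P(i) = ½P(i−1) + ½P(i+1) with P(0)=0, P(9)=1 has the linear solution P(i) = i/9.
P(4) = 4/9.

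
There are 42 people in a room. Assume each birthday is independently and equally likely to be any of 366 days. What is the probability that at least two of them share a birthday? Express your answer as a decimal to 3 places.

It's easier to compute the probability that all 42 are distinct.
P(all distinct) = 366/366 · 365/366 · ··· · 325/366 ≈ 0.087.
So the probability of at least one match is 1 − 0.087 = 0.913.

0.913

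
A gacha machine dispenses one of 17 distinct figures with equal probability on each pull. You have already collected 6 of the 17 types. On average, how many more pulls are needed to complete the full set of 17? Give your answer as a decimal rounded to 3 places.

51.338

Starting from 6 distinct types, each trial gives a new one with probability (17−i)/17 when i types are held, so the wait for the next new type is 17/(17−i).
E = 17/11 + 17/10 + 17/9 + 17/8 + 17/7 + 17/6 + 17/5 + 17/4 + 17/3 + 17/2 + 17/1 = 1423087/27720 ≈ 51.338.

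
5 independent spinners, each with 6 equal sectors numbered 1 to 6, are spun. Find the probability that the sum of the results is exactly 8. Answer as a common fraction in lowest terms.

There are 6^5 = 7776 equally likely outcomes.
The number of ordered 5-tuples from {1,…,6} summing to 8 is 35.
P(sum = 8) = 35/7776.

35/7776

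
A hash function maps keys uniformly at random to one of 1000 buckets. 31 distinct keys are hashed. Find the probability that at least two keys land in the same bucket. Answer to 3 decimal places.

0.375

It's easier to compute the probability that all 31 are distinct.
P(all distinct) = 1000/1000 · 999/1000 · ··· · 970/1000 ≈ 0.625.
So the probability of at least one match is 1 − 0.625 = 0.375.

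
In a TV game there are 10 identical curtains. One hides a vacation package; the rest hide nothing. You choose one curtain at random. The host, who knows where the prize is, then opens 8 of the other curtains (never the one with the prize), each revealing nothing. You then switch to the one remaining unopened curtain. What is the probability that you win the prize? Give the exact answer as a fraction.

9/10

Your original curtain holds the prize with probability 1/10, so the other 9 collectively hold it with probability 9/10.
The host can always find 8 empty curtains to open, so the reveals don't change that 9/10; it is now spread over the 1 remaining unopened curtain.
P(win by switching) = (9/10) · (1/1) = 9/10.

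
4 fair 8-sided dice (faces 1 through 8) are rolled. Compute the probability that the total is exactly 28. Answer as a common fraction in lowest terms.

35/4096

There are 8^4 = 4096 equally likely outcomes.
The number of ordered 4-tuples from {1,…,8} summing to 28 is 35.
P(sum = 28) = 35/4096.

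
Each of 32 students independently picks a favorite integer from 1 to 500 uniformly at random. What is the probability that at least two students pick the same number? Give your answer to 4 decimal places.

It's easier to compute the probability that all 32 are distinct.
P(all distinct) = 500/500 · 499/500 · ··· · 469/500 ≈ 0.3629.
So the probability of at least one match is 1 − 0.3629 = 0.6371.

0.6371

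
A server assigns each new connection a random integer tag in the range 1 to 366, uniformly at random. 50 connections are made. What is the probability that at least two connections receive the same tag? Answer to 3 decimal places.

0.970

It's easier to compute the probability that all 50 are distinct.
P(all distinct) = 366/366 · 365/366 · ··· · 317/366 ≈ 0.030.
So the probability of at least one match is 1 − 0.030 = 0.970.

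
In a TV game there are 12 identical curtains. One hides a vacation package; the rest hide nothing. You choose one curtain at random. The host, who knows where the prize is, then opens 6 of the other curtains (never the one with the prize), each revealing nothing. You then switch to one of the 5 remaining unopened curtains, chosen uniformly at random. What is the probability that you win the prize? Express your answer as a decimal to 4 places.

0.1833

Your original curtain holds the prize with probability 1/12, so the other 11 collectively hold it with probability 11/12.
The host can always find 6 empty curtains to open, so the reveals don't change that 11/12; it is now spread over the 5 remaining unopened curtains.
P(win by switching) = (11/12) · (1/5) = 11/60 ≈ 0.1833.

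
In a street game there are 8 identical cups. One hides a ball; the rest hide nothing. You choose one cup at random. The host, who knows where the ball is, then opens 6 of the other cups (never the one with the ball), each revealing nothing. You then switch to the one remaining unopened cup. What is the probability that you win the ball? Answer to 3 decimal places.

0.875

Your original cup holds the ball with probability 1/8, so the other 7 collectively hold it with probability 7/8.
The host can always find 6 empty cups to open, so the reveals don't change that 7/8; it is now spread over the 1 remaining unopened cup.
P(win by switching) = (7/8) · (1/1) = 7/8 ≈ 0.875.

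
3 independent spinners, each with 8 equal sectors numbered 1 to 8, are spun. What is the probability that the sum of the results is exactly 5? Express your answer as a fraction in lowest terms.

3/256

There are 8^3 = 512 equally likely outcomes.
The number of ordered 3-tuples from {1,…,8} summing to 5 is 6.
P(sum = 5) = 6/512 = 3/256.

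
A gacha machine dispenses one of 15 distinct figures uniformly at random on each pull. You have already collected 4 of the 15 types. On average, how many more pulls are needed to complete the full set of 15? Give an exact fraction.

83711/1848

Starting from 4 distinct types, each trial gives a new one with probability (15−i)/15 when i types are held, so the wait for the next new type is 15/(15−i).
E = 15/11 + 15/10 + 15/9 + 15/8 + 15/7 + 15/6 + 15/5 + 15/4 + 15/3 + 15/2 + 15/1 = 83711/1848.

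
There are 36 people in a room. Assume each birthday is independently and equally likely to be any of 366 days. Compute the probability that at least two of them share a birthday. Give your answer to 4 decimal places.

It's easier to compute the probability that all 36 are distinct.
P(all distinct) = 366/366 · 365/366 · ··· · 331/366 ≈ 0.1687.
So the probability of at least one match is 1 − 0.1687 = 0.8313.

0.8313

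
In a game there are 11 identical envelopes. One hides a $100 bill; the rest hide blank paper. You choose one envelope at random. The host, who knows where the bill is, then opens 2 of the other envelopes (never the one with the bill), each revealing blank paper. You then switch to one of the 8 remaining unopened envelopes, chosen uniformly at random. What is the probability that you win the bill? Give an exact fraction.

5/44

Your original envelope holds the bill with probability 1/11, so the other 10 collectively hold it with probability 10/11.
The host can always find 2 empty envelopes to open, so the reveals don't change that 10/11; it is now spread over the 8 remaining unopened envelopes.
P(win by switching) = (10/11) · (1/8) = 5/44.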